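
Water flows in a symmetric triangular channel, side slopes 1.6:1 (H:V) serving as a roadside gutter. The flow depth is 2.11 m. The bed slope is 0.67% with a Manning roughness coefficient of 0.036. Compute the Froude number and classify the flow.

subcritical

For a triangular section with side slope z = 1.6: A = zy² = 1.6×2.11² = 7.123 m²; P = 2y√(1+z²) = 2×2.11×1.887 = 7.962 m.
Hydraulic radius R = A/P = 7.123/7.962 = 0.8946 m.
V = (1/n) R^(2/3) √S = (1/0.036) × 0.8946^(2/3) × √0.0067 = 2.111 m/s. Hydraulic depth D_h = A/T = 7.123/6.752 = 1.055 m.
Froude number Fr = V/√(g·D_h) = 2.111/√(9.81×1.055) = 0.656, which is less than 1, so the flow is subcritical.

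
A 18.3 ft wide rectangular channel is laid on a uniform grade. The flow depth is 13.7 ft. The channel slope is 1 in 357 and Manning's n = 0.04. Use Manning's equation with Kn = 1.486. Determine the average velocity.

Flow area A = b·y = 18.3 × 13.7 = 250.7 ft². Wetted perimeter P = b + 2y = 18.3 + 2×13.7 = 45.7 ft.
Hydraulic radius R = A/P = 250.7/45.7 = 5.486 ft.
From Manning's equation, V = (1.486/n) R^(2/3) S^(1/2) = (1.486/0.04) × 5.486^(2/3) × 0.002801^(1/2) = 6.12 ft/s.

V = 6.12 ft/s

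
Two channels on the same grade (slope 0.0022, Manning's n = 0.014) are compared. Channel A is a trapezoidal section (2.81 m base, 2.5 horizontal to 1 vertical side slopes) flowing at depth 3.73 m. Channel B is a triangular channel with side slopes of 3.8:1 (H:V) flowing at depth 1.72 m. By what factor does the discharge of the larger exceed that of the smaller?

7.17

Channel A: With bottom width b = 2.81 m and side slope z = 2.5: A = (b + zy)y = (2.81 + 2.5×3.73)×3.73 = 45.26 m²; P = b + 2y√(1+z²) = 2.81 + 2×3.73×2.693 = 22.9 m. Hydraulic radius R = A/P = 45.26/22.9 = 1.977 m. Q_A = (1/0.014)·45.26·1.977^(2/3)·√0.0022 = 238.9 m³/s.
Channel B: For a triangular section with side slope z = 3.8: A = zy² = 3.8×1.72² = 11.24 m²; P = 2y√(1+z²) = 2×1.72×3.929 = 13.52 m. Hydraulic radius R = A/P = 11.24/13.52 = 0.8317 m. Q_B = (1/0.014)·11.24·0.8317^(2/3)·√0.0022 = 33.31 m³/s.
The larger discharge is 238.9 m³/s and the smaller is 33.31 m³/s; the ratio is 7.17.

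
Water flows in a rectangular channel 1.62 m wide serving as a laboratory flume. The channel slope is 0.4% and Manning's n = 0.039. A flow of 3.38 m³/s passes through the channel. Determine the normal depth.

y_n = 1.88 m

Manning's equation rearranged: A R^(2/3) = nQ / (1·√S) = 0.039 × 3.38 / (√0.004) = 2.084.
Trying y = 2.22 m: A R^(2/3) = 2.54 — high.
Trying y = 1.41 m: A R^(2/3) = 1.467 — low.
Trying y = 1.88 m: A R^(2/3) = 2.084 — matches.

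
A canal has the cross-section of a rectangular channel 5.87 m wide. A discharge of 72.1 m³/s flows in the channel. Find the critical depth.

y_c = 2.49 m

For a rectangular channel, critical depth y_c = (q²/g)^(1/3) where q = Q/b = 72.1/5.87 = 12.28 m²/s.
So y_c = (12.28²/9.81)^(1/3) = 2.49 m.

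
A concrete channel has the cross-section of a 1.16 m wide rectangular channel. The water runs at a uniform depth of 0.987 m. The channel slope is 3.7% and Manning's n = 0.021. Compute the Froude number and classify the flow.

Flow area A = b·y = 1.16 × 0.987 = 1.145 m². Wetted perimeter P = b + 2y = 1.16 + 2×0.987 = 3.134 m.
Hydraulic radius R = A/P = 1.145/3.134 = 0.3653 m.
V = (1/n) R^(2/3) √S = (1/0.021) × 0.3653^(2/3) × √0.037 = 4.681 m/s. Hydraulic depth D_h = A/T = 1.145/1.16 = 0.987 m.
Froude number Fr = V/√(g·D_h) = 4.681/√(9.81×0.987) = 1.5, which is greater than 1, so the flow is supercritical.

supercritical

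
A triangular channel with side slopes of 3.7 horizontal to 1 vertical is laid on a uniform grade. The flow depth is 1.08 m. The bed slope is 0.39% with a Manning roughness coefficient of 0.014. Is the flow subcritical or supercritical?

supercritical

For a triangular section with side slope z = 3.7: A = zy² = 3.7×1.08² = 4.316 m²; P = 2y√(1+z²) = 2×1.08×3.833 = 8.279 m.
Hydraulic radius R = A/P = 4.316/8.279 = 0.5213 m.
V = (1/n) R^(2/3) √S = (1/0.014) × 0.5213^(2/3) × √0.0039 = 2.889 m/s. Hydraulic depth D_h = A/T = 4.316/7.992 = 0.54 m.
Froude number Fr = V/√(g·D_h) = 2.889/√(9.81×0.54) = 1.26, which is greater than 1, so the flow is supercritical.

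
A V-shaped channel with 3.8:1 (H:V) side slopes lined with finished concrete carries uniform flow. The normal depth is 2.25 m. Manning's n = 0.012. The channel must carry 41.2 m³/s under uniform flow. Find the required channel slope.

For a triangular section with side slope z = 3.8: A = zy² = 3.8×2.25² = 19.24 m²; P = 2y√(1+z²) = 2×2.25×3.929 = 17.68 m.
Hydraulic radius R = A/P = 19.24/17.68 = 1.088 m.
From Manning's equation, S = [nQ / (1 A R^(2/3))]² = [0.012 × 41.2 / (1 × 19.24 × 1.088^(2/3))]² = 0.00059.

S = 0.00059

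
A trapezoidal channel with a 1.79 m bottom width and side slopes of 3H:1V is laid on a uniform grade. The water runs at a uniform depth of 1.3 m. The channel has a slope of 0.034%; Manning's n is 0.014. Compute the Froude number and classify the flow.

subcritical

With bottom width b = 1.79 m and side slope z = 3: A = (b + zy)y = (1.79 + 3×1.3)×1.3 = 7.397 m²; P = b + 2y√(1+z²) = 1.79 + 2×1.3×3.162 = 10.01 m.
Hydraulic radius R = A/P = 7.397/10.01 = 0.7388 m.
V = (1/n) R^(2/3) √S = (1/0.014) × 0.7388^(2/3) × √0.00034 = 1.076 m/s. Hydraulic depth D_h = A/T = 7.397/9.59 = 0.7713 m.
Froude number Fr = V/√(g·D_h) = 1.076/√(9.81×0.7713) = 0.391, which is less than 1, so the flow is subcritical.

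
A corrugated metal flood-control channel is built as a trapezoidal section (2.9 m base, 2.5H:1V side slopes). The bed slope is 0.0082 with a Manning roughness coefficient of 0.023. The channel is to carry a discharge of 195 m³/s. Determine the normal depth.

y_n = 3.18 m

Manning's equation rearranged: A R^(2/3) = nQ / (1·√S) = 0.023 × 195 / (√0.0082) = 49.53.
At y = 2.27 m: A R^(2/3) = 23.03 — short.
At y = 3.84 m: A R^(2/3) = 77.1 — over.
At y = 3.18 m: A R^(2/3) = 49.59 — close enough.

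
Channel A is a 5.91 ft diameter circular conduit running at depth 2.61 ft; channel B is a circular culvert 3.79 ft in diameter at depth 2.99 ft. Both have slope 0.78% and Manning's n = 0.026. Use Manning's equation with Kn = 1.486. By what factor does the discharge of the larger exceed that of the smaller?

1.37

Channel A: For a circular section of diameter D = 5.91 ft at depth y = 2.61 ft, the central angle is θ = 2 arccos(1 − 2y/D) = 2.908 rad. Then A = (D²/8)(θ − sin θ) = 11.68 ft² and P = Dθ/2 = 8.592 ft. Hydraulic radius R = A/P = 11.68/8.592 = 1.36 ft. Q_A = (1.486/0.026)·11.68·1.36^(2/3)·√0.0078 = 72.37 ft³/s.
Channel B: For a circular section of diameter D = 3.79 ft at depth y = 2.99 ft, the central angle is θ = 2 arccos(1 − 2y/D) = 4.374 rad. Then A = (D²/8)(θ − sin θ) = 9.547 ft² and P = Dθ/2 = 8.288 ft. Hydraulic radius R = A/P = 9.547/8.288 = 1.152 ft. Q_B = (1.486/0.026)·9.547·1.152^(2/3)·√0.0078 = 52.95 ft³/s.
The larger discharge is 72.37 ft³/s and the smaller is 52.95 ft³/s; the ratio is 1.37.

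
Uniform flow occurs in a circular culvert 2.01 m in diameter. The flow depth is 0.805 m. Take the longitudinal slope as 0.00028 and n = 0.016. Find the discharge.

For a circular section of diameter D = 2.01 m at depth y = 0.805 m, the central angle is θ = 2 arccos(1 − 2y/D) = 2.741 rad. Then A = (D²/8)(θ − sin θ) = 1.187 m² and P = Dθ/2 = 2.755 m.
Hydraulic radius R = A/P = 1.187/2.755 = 0.431 m.
Manning's equation: Q = (1/n) A R^(2/3) S^(1/2) = (1/0.016) × 1.187 × 0.431^(2/3) × 0.00028^(1/2) = 0.708 m³/s.

Q = 0.708 m³/s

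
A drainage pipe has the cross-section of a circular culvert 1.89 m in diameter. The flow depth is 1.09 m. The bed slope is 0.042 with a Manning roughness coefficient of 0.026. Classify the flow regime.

For a circular section of diameter D = 1.89 m at depth y = 1.09 m, the central angle is θ = 2 arccos(1 − 2y/D) = 3.45 rad. Then A = (D²/8)(θ − sin θ) = 1.676 m² and P = Dθ/2 = 3.26 m.
Hydraulic radius R = A/P = 1.676/3.26 = 0.514 m.
V = (1/n) R^(2/3) √S = (1/0.026) × 0.514^(2/3) × √0.042 = 5.058 m/s. Hydraulic depth D_h = A/T = 1.676/1.868 = 0.8973 m.
Froude number Fr = V/√(g·D_h) = 5.058/√(9.81×0.8973) = 1.7, which is greater than 1, so the flow is supercritical.

supercritical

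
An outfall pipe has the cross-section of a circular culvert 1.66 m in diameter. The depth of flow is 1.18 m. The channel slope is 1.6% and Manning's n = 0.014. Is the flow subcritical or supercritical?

supercritical

For a circular section of diameter D = 1.66 m at depth y = 1.18 m, the central angle is θ = 2 arccos(1 − 2y/D) = 4.012 rad. Then A = (D²/8)(θ − sin θ) = 1.645 m² and P = Dθ/2 = 3.33 m.
Hydraulic radius R = A/P = 1.645/3.33 = 0.4941 m.
V = (1/n) R^(2/3) √S = (1/0.014) × 0.4941^(2/3) × √0.016 = 5.647 m/s. Hydraulic depth D_h = A/T = 1.645/1.505 = 1.093 m.
Froude number Fr = V/√(g·D_h) = 5.647/√(9.81×1.093) = 1.72, which is greater than 1, so the flow is supercritical.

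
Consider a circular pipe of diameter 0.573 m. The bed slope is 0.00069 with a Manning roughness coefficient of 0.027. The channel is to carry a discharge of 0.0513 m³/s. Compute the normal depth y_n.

y_n = 0.369 m

Manning's equation rearranged: A R^(2/3) = nQ / (1·√S) = 0.027 × 0.0513 / (√0.00069) = 0.05273.
At y = 0.284 m: A R^(2/3) = 0.03478 — short.
At y = 0.369 m: A R^(2/3) = 0.05269 — ≈ 0.05273.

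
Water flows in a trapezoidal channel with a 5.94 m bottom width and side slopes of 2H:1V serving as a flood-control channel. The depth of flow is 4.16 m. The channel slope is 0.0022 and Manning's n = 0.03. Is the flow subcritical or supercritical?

subcritical

With bottom width b = 5.94 m and side slope z = 2: A = (b + zy)y = (5.94 + 2×4.16)×4.16 = 59.32 m²; P = b + 2y√(1+z²) = 5.94 + 2×4.16×2.236 = 24.54 m.
Hydraulic radius R = A/P = 59.32/24.54 = 2.417 m.
V = (1/n) R^(2/3) √S = (1/0.03) × 2.417^(2/3) × √0.0022 = 2.816 m/s. Hydraulic depth D_h = A/T = 59.32/22.58 = 2.627 m.
Froude number Fr = V/√(g·D_h) = 2.816/√(9.81×2.627) = 0.555, which is less than 1, so the flow is subcritical.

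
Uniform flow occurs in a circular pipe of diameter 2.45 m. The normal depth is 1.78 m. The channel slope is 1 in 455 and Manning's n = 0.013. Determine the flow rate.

Q = 10.8 m³/s

For a circular section of diameter D = 2.45 m at depth y = 1.78 m, the central angle is θ = 2 arccos(1 − 2y/D) = 4.082 rad. Then A = (D²/8)(θ − sin θ) = 3.669 m² and P = Dθ/2 = 5 m.
Hydraulic radius R = A/P = 3.669/5 = 0.7337 m.
Manning's equation: Q = (1/n) A R^(2/3) S^(1/2) = (1/0.013) × 3.669 × 0.7337^(2/3) × 0.002198^(1/2) = 10.8 m³/s.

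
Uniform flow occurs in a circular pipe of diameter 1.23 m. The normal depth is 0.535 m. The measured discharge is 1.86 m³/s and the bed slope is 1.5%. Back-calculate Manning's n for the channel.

For a circular section of diameter D = 1.23 m at depth y = 0.535 m, the central angle is θ = 2 arccos(1 − 2y/D) = 2.881 rad. Then A = (D²/8)(θ − sin θ) = 0.496 m² and P = Dθ/2 = 1.772 m.
Hydraulic radius R = A/P = 0.496/1.772 = 0.28 m.
Rearranging Manning's equation: n = (1/Q) A R^(2/3) S^(1/2) = (1/1.86) × 0.496 × 0.28^(2/3) × √0.015 = 0.014.

n = 0.014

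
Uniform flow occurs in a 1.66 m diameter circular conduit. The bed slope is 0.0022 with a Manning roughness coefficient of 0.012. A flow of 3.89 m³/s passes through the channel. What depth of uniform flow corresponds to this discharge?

y_n = 1.15 m

Manning's equation rearranged: A R^(2/3) = nQ / (1·√S) = 0.012 × 3.89 / (√0.0022) = 0.9952.
Try y = 1.44 m: A R^(2/3) = 1.258 — over.
Try y = 0.943 m: A R^(2/3) = 0.7428 — short.
Try y = 1.15 m: A R^(2/3) = 0.9945 — ≈ 0.9952.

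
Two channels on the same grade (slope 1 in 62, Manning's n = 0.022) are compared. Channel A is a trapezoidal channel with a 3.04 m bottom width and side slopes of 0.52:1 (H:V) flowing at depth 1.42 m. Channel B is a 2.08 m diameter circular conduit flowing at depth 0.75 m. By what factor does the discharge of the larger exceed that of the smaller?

Channel A: With bottom width b = 3.04 m and side slope z = 0.52: A = (b + zy)y = (3.04 + 0.52×1.42)×1.42 = 5.365 m²; P = b + 2y√(1+z²) = 3.04 + 2×1.42×1.127 = 6.241 m. Hydraulic radius R = A/P = 5.365/6.241 = 0.8597 m. Q_A = (1/0.022)·5.365·0.8597^(2/3)·√0.01613 = 28 m³/s.
Channel B: For a circular section of diameter D = 2.08 m at depth y = 0.75 m, the central angle is θ = 2 arccos(1 − 2y/D) = 2.576 rad. Then A = (D²/8)(θ − sin θ) = 1.104 m² and P = Dθ/2 = 2.679 m. Hydraulic radius R = A/P = 1.104/2.679 = 0.4119 m. Q_B = (1/0.022)·1.104·0.4119^(2/3)·√0.01613 = 3.527 m³/s.
The larger discharge is 28 m³/s and the smaller is 3.527 m³/s; the ratio is 7.94.

7.94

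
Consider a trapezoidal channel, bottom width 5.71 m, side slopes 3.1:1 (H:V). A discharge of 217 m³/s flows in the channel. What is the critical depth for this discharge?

At critical depth, Q² T / (g A³) = 1, i.e. A³/T = Q²/g = 217²/9.81 = 4800.
At y = 2.75 m: A³/T = 2636 — low.
At y = 3.8 m: A³/T = 10030 — high.
At y = 3.18 m: A³/T = 4772 — matches.

y_c = 3.18 m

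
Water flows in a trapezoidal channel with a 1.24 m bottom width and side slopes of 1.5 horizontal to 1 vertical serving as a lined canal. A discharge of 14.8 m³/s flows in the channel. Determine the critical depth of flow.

y_c = 1.46 m

At critical depth, Q² T / (g A³) = 1, i.e. A³/T = Q²/g = 14.8²/9.81 = 22.33.
At y = 1.3 m: A³/T = 13.88 — low.
At y = 1.46 m: A³/T = 22.35 — close enough.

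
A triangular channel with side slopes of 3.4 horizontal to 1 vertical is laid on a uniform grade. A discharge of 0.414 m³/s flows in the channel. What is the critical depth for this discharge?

At critical depth, Q² T / (g A³) = 1, i.e. A³/T = Q²/g = 0.414²/9.81 = 0.01747.
Try y = 0.255 m: A³/T = 0.006232 — low.
Try y = 0.394 m: A³/T = 0.05488 — high.
Try y = 0.313 m: A³/T = 0.01736 — close enough.

y_c = 0.313 m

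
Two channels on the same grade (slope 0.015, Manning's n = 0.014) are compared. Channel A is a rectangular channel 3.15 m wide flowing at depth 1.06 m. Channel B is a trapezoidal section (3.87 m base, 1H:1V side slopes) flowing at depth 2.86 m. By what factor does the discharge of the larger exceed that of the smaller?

Channel A: Flow area A = b·y = 3.15 × 1.06 = 3.339 m². Wetted perimeter P = b + 2y = 3.15 + 2×1.06 = 5.27 m. Hydraulic radius R = A/P = 3.339/5.27 = 0.6336 m. Q_A = (1/0.014)·3.339·0.6336^(2/3)·√0.015 = 21.55 m³/s.
Channel B: With bottom width b = 3.87 m and side slope z = 1: A = (b + zy)y = (3.87 + 1×2.86)×2.86 = 19.25 m²; P = b + 2y√(1+z²) = 3.87 + 2×2.86×1.414 = 11.96 m. Hydraulic radius R = A/P = 19.25/11.96 = 1.609 m. Q_B = (1/0.014)·19.25·1.609^(2/3)·√0.015 = 231.3 m³/s.
The larger discharge is 231.3 m³/s and the smaller is 21.55 m³/s; the ratio is 10.7.

10.7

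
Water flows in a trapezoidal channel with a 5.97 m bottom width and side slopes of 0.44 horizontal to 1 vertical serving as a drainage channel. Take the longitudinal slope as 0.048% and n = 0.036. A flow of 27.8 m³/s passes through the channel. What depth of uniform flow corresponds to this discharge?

y_n = 3.75 m

Manning's equation rearranged: A R^(2/3) = nQ / (1·√S) = 0.036 × 27.8 / (√0.00048) = 45.68.
Trying y = 4.75 m: A R^(2/3) = 67.51 — over.
Trying y = 2.74 m: A R^(2/3) = 27.39 — short.
Trying y = 3.75 m: A R^(2/3) = 45.62 — ≈ 45.68.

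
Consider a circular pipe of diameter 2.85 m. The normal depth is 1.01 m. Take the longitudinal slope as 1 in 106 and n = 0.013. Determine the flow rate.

Q = 10.2 m³/s

For a circular section of diameter D = 2.85 m at depth y = 1.01 m, the central angle is θ = 2 arccos(1 − 2y/D) = 2.551 rad. Then A = (D²/8)(θ − sin θ) = 2.024 m² and P = Dθ/2 = 3.635 m.
Hydraulic radius R = A/P = 2.024/3.635 = 0.5568 m.
Manning's equation: Q = (1/n) A R^(2/3) S^(1/2) = (1/0.013) × 2.024 × 0.5568^(2/3) × 0.009434^(1/2) = 10.2 m³/s.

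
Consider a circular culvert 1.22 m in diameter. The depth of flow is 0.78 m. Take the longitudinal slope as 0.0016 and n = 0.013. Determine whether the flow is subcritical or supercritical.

For a circular section of diameter D = 1.22 m at depth y = 0.78 m, the central angle is θ = 2 arccos(1 − 2y/D) = 3.706 rad. Then A = (D²/8)(θ − sin θ) = 0.7892 m² and P = Dθ/2 = 2.261 m.
Hydraulic radius R = A/P = 0.7892/2.261 = 0.349 m.
V = (1/n) R^(2/3) √S = (1/0.013) × 0.349^(2/3) × √0.0016 = 1.525 m/s. Hydraulic depth D_h = A/T = 0.7892/1.172 = 0.6736 m.
Froude number Fr = V/√(g·D_h) = 1.525/√(9.81×0.6736) = 0.593, which is less than 1, so the flow is subcritical.

subcritical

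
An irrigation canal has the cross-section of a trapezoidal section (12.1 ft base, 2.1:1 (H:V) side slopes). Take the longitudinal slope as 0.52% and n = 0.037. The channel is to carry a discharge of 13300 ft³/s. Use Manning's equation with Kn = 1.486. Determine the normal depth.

y_n = 19.1 ft

Manning's equation rearranged: A R^(2/3) = nQ / (1.486·√S) = 0.037 × 13300 / (1.486 × √0.0052) = 4592.
At y = 23.5 ft: A R^(2/3) = 7524 — over.
At y = 19.1 ft: A R^(2/3) = 4591 — matches.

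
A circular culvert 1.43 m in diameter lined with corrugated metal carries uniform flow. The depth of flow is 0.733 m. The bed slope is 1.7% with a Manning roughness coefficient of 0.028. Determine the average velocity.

For a circular section of diameter D = 1.43 m at depth y = 0.733 m, the central angle is θ = 2 arccos(1 − 2y/D) = 3.192 rad. Then A = (D²/8)(θ − sin θ) = 0.8288 m² and P = Dθ/2 = 2.282 m.
Hydraulic radius R = A/P = 0.8288/2.282 = 0.3631 m.
From Manning's equation, V = (1/n) R^(2/3) S^(1/2) = (1/0.028) × 0.3631^(2/3) × 0.017^(1/2) = 2.37 m/s.

V = 2.37 m/s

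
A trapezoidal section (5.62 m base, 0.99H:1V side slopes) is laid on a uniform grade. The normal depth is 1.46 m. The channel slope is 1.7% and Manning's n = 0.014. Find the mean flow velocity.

With bottom width b = 5.62 m and side slope z = 0.99: A = (b + zy)y = (5.62 + 0.99×1.46)×1.46 = 10.32 m²; P = b + 2y√(1+z²) = 5.62 + 2×1.46×1.407 = 9.729 m.
Hydraulic radius R = A/P = 10.32/9.729 = 1.06 m.
From Manning's equation, V = (1/n) R^(2/3) S^(1/2) = (1/0.014) × 1.06^(2/3) × 0.017^(1/2) = 9.68 m/s.

V = 9.68 m/s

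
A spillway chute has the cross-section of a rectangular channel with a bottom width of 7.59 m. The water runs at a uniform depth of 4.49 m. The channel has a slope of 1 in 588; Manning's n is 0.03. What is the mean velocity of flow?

Flow area A = b·y = 7.59 × 4.49 = 34.08 m². Wetted perimeter P = b + 2y = 7.59 + 2×4.49 = 16.57 m.
Hydraulic radius R = A/P = 34.08/16.57 = 2.057 m.
From Manning's equation, V = (1/n) R^(2/3) S^(1/2) = (1/0.03) × 2.057^(2/3) × 0.001701^(1/2) = 2.22 m/s.

V = 2.22 m/s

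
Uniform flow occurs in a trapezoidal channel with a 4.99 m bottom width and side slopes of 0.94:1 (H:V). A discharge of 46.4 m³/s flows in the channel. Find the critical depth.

y_c = 1.83 m

At critical depth, Q² T / (g A³) = 1, i.e. A³/T = Q²/g = 46.4²/9.81 = 219.5.
Try y = 2.33 m: A³/T = 499.7 — over.
Try y = 1.56 m: A³/T = 129 — short.
Try y = 1.83 m: A³/T = 219.6 — ≈ 219.5.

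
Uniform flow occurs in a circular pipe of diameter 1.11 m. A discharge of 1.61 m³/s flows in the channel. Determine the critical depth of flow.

y_c = 0.712 m

At critical depth, Q² T / (g A³) = 1, i.e. A³/T = Q²/g = 1.61²/9.81 = 0.2642.
At y = 0.58 m: A³/T = 0.1207 — too small.
At y = 0.889 m: A³/T = 0.6469 — too large.
At y = 0.712 m: A³/T = 0.2649 — matches.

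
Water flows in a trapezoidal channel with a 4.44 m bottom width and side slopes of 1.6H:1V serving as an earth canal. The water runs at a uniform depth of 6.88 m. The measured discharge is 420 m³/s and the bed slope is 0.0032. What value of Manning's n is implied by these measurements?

With bottom width b = 4.44 m and side slope z = 1.6: A = (b + zy)y = (4.44 + 1.6×6.88)×6.88 = 106.3 m²; P = b + 2y√(1+z²) = 4.44 + 2×6.88×1.887 = 30.4 m.
Hydraulic radius R = A/P = 106.3/30.4 = 3.496 m.
Rearranging Manning's equation: n = (1/Q) A R^(2/3) S^(1/2) = (1/420) × 106.3 × 3.496^(2/3) × √0.0032 = 0.033.

n = 0.033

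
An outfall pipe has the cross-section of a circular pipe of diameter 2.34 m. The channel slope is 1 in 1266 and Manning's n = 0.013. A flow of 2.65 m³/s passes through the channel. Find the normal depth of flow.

y_n = 1.04 m

Manning's equation rearranged: A R^(2/3) = nQ / (1·√S) = 0.013 × 2.65 / (√0.0007899) = 1.226.
At y = 1.28 m: A R^(2/3) = 1.746 — high.
At y = 1.04 m: A R^(2/3) = 1.226 — close enough.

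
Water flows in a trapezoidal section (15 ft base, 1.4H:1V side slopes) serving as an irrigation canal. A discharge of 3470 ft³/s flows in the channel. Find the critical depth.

y_c = 8.95 ft

At critical depth, Q² T / (g A³) = 1, i.e. A³/T = Q²/g = 3470²/32.2 = 373900.
Trying y = 11.1 ft: A³/T = 845400 — over.
Trying y = 7.28 ft: A³/T = 174300 — short.
Trying y = 8.95 ft: A³/T = 373400 — ≈ 373900.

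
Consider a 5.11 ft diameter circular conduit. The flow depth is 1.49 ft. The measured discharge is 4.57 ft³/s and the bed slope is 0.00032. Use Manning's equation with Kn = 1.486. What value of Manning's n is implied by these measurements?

For a circular section of diameter D = 5.11 ft at depth y = 1.49 ft, the central angle is θ = 2 arccos(1 − 2y/D) = 2.282 rad. Then A = (D²/8)(θ − sin θ) = 4.974 ft² and P = Dθ/2 = 5.83 ft.
Hydraulic radius R = A/P = 4.974/5.83 = 0.8532 ft.
Rearranging Manning's equation: n = (1.486/Q) A R^(2/3) S^(1/2) = (1.486/4.57) × 4.974 × 0.8532^(2/3) × √0.00032 = 0.026.

n = 0.026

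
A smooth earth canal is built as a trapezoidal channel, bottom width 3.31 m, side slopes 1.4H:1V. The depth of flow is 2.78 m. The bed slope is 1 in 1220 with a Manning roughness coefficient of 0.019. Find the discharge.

With bottom width b = 3.31 m and side slope z = 1.4: A = (b + zy)y = (3.31 + 1.4×2.78)×2.78 = 20.02 m²; P = b + 2y√(1+z²) = 3.31 + 2×2.78×1.72 = 12.88 m.
Hydraulic radius R = A/P = 20.02/12.88 = 1.555 m.
Manning's equation: Q = (1/n) A R^(2/3) S^(1/2) = (1/0.019) × 20.02 × 1.555^(2/3) × 0.0008197^(1/2) = 40.5 m³/s.

Q = 40.5 m³/s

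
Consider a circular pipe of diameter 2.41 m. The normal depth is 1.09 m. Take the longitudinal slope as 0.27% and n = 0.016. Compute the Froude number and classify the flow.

subcritical

For a circular section of diameter D = 2.41 m at depth y = 1.09 m, the central angle is θ = 2 arccos(1 − 2y/D) = 2.95 rad. Then A = (D²/8)(θ − sin θ) = 2.004 m² and P = Dθ/2 = 3.555 m.
Hydraulic radius R = A/P = 2.004/3.555 = 0.5637 m.
V = (1/n) R^(2/3) √S = (1/0.016) × 0.5637^(2/3) × √0.0027 = 2.216 m/s. Hydraulic depth D_h = A/T = 2.004/2.399 = 0.8354 m.
Froude number Fr = V/√(g·D_h) = 2.216/√(9.81×0.8354) = 0.774, which is less than 1, so the flow is subcritical.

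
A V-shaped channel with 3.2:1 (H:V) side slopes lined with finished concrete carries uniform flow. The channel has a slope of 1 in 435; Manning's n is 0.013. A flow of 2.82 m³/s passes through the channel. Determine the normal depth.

y_n = 0.703 m

Manning's equation rearranged: A R^(2/3) = nQ / (1·√S) = 0.013 × 2.82 / (√0.002299) = 0.7646.
Trying y = 0.878 m: A R^(2/3) = 1.381 — high.
Trying y = 0.486 m: A R^(2/3) = 0.2853 — low.
Trying y = 0.703 m: A R^(2/3) = 0.7636 — ≈ 0.7646.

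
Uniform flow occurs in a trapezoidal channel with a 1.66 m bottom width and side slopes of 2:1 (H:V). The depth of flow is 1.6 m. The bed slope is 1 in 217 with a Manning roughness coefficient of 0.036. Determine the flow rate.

With bottom width b = 1.66 m and side slope z = 2: A = (b + zy)y = (1.66 + 2×1.6)×1.6 = 7.776 m²; P = b + 2y√(1+z²) = 1.66 + 2×1.6×2.236 = 8.815 m.
Hydraulic radius R = A/P = 7.776/8.815 = 0.8821 m.
Manning's equation: Q = (1/n) A R^(2/3) S^(1/2) = (1/0.036) × 7.776 × 0.8821^(2/3) × 0.004608^(1/2) = 13.5 m³/s.

Q = 13.5 m³/s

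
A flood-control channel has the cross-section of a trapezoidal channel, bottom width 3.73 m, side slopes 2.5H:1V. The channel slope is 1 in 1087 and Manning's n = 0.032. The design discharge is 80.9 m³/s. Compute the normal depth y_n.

Manning's equation rearranged: A R^(2/3) = nQ / (1·√S) = 0.032 × 80.9 / (√0.00092) = 85.35.
Try y = 2.94 m: A R^(2/3) = 45.76 — too small.
Try y = 4.54 m: A R^(2/3) = 123.7 — too large.
Try y = 3.87 m: A R^(2/3) = 85.38 — ≈ 85.35.

y_n = 3.87 m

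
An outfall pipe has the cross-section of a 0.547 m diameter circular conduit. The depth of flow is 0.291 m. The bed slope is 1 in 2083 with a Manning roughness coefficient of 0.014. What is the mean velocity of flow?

For a circular section of diameter D = 0.547 m at depth y = 0.291 m, the central angle is θ = 2 arccos(1 − 2y/D) = 3.27 rad. Then A = (D²/8)(θ − sin θ) = 0.1271 m² and P = Dθ/2 = 0.8942 m.
Hydraulic radius R = A/P = 0.1271/0.8942 = 0.1421 m.
From Manning's equation, V = (1/n) R^(2/3) S^(1/2) = (1/0.014) × 0.1421^(2/3) × 0.0004801^(1/2) = 0.426 m/s.

V = 0.426 m/s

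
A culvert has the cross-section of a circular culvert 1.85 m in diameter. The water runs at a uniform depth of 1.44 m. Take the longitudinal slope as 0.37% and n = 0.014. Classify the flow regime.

For a circular section of diameter D = 1.85 m at depth y = 1.44 m, the central angle is θ = 2 arccos(1 − 2y/D) = 4.323 rad. Then A = (D²/8)(θ − sin θ) = 2.245 m² and P = Dθ/2 = 3.998 m.
Hydraulic radius R = A/P = 2.245/3.998 = 0.5615 m.
V = (1/n) R^(2/3) √S = (1/0.014) × 0.5615^(2/3) × √0.0037 = 2.957 m/s. Hydraulic depth D_h = A/T = 2.245/1.537 = 1.461 m.
Froude number Fr = V/√(g·D_h) = 2.957/√(9.81×1.461) = 0.781, which is less than 1, so the flow is subcritical.

subcritical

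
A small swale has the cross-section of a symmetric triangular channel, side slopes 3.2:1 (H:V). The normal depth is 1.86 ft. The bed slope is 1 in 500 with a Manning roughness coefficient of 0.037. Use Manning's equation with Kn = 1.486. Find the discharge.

For a triangular section with side slope z = 3.2: A = zy² = 3.2×1.86² = 11.07 ft²; P = 2y√(1+z²) = 2×1.86×3.353 = 12.47 ft.
Hydraulic radius R = A/P = 11.07/12.47 = 0.8877 ft.
Manning's equation: Q = (1.486/n) A R^(2/3) S^(1/2) = (1.486/0.037) × 11.07 × 0.8877^(2/3) × 0.002^(1/2) = 18.4 ft³/s.

Q = 18.4 ft³/s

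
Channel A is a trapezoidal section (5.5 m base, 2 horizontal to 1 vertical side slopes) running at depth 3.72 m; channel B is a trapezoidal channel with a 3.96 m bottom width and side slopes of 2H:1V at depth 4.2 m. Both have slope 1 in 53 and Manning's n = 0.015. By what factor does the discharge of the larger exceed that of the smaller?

Channel A: With bottom width b = 5.5 m and side slope z = 2: A = (b + zy)y = (5.5 + 2×3.72)×3.72 = 48.14 m²; P = b + 2y√(1+z²) = 5.5 + 2×3.72×2.236 = 22.14 m. Hydraulic radius R = A/P = 48.14/22.14 = 2.175 m. Q_A = (1/0.015)·48.14·2.175^(2/3)·√0.01887 = 739.9 m³/s.
Channel B: With bottom width b = 3.96 m and side slope z = 2: A = (b + zy)y = (3.96 + 2×4.2)×4.2 = 51.91 m²; P = b + 2y√(1+z²) = 3.96 + 2×4.2×2.236 = 22.74 m. Hydraulic radius R = A/P = 51.91/22.74 = 2.283 m. Q_B = (1/0.015)·51.91·2.283^(2/3)·√0.01887 = 824.1 m³/s.
The larger discharge is 824.1 m³/s and the smaller is 739.9 m³/s; the ratio is 1.11.

1.11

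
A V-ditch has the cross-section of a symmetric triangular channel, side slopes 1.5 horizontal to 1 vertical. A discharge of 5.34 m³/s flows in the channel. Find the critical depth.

y_c = 1.21 m

At critical depth, Q² T / (g A³) = 1, i.e. A³/T = Q²/g = 5.34²/9.81 = 2.907.
Trying y = 0.863 m: A³/T = 0.5385 — too small.
Trying y = 1.37 m: A³/T = 5.429 — too large.
Trying y = 1.21 m: A³/T = 2.918 — close enough.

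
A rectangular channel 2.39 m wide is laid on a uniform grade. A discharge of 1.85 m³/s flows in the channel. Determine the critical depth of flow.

For a rectangular channel, critical depth y_c = (q²/g)^(1/3) where q = Q/b = 1.85/2.39 = 0.7741 m²/s.
So y_c = (0.7741²/9.81)^(1/3) = 0.394 m.

y_c = 0.394 m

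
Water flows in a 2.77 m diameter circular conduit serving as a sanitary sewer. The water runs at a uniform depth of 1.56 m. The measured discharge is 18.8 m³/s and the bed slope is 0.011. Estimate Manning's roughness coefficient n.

For a circular section of diameter D = 2.77 m at depth y = 1.56 m, the central angle is θ = 2 arccos(1 − 2y/D) = 3.395 rad. Then A = (D²/8)(θ − sin θ) = 3.497 m² and P = Dθ/2 = 4.702 m.
Hydraulic radius R = A/P = 3.497/4.702 = 0.7436 m.
Rearranging Manning's equation: n = (1/Q) A R^(2/3) S^(1/2) = (1/18.8) × 3.497 × 0.7436^(2/3) × √0.011 = 0.016.

n = 0.016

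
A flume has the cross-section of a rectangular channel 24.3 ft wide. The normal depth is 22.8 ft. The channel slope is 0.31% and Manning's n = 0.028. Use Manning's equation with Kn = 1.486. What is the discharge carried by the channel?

Flow area A = b·y = 24.3 × 22.8 = 554 ft². Wetted perimeter P = b + 2y = 24.3 + 2×22.8 = 69.9 ft.
Hydraulic radius R = A/P = 554/69.9 = 7.926 ft.
Manning's equation: Q = (1.486/n) A R^(2/3) S^(1/2) = (1.486/0.028) × 554 × 7.926^(2/3) × 0.0031^(1/2) = 6510 ft³/s.

Q = 6510 ft³/s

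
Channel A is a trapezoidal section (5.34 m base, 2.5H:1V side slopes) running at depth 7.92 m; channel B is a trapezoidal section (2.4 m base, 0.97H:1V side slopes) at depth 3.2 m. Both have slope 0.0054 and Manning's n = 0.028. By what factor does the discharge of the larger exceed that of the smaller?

Channel A: With bottom width b = 5.34 m and side slope z = 2.5: A = (b + zy)y = (5.34 + 2.5×7.92)×7.92 = 199.1 m²; P = b + 2y√(1+z²) = 5.34 + 2×7.92×2.693 = 47.99 m. Hydraulic radius R = A/P = 199.1/47.99 = 4.149 m. Q_A = (1/0.028)·199.1·4.149^(2/3)·√0.0054 = 1349 m³/s.
Channel B: With bottom width b = 2.4 m and side slope z = 0.97: A = (b + zy)y = (2.4 + 0.97×3.2)×3.2 = 17.61 m²; P = b + 2y√(1+z²) = 2.4 + 2×3.2×1.393 = 11.32 m. Hydraulic radius R = A/P = 17.61/11.32 = 1.556 m. Q_B = (1/0.028)·17.61·1.556^(2/3)·√0.0054 = 62.08 m³/s.
The larger discharge is 1349 m³/s and the smaller is 62.08 m³/s; the ratio is 21.7.

21.7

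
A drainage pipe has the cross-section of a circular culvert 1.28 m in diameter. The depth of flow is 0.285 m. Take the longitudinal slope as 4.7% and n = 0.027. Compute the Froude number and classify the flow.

For a circular section of diameter D = 1.28 m at depth y = 0.285 m, the central angle is θ = 2 arccos(1 − 2y/D) = 1.966 rad. Then A = (D²/8)(θ − sin θ) = 0.2135 m² and P = Dθ/2 = 1.258 m.
Hydraulic radius R = A/P = 0.2135/1.258 = 0.1697 m.
V = (1/n) R^(2/3) √S = (1/0.027) × 0.1697^(2/3) × √0.047 = 2.461 m/s. Hydraulic depth D_h = A/T = 0.2135/1.065 = 0.2005 m.
Froude number Fr = V/√(g·D_h) = 2.461/√(9.81×0.2005) = 1.76, which is greater than 1, so the flow is supercritical.

supercritical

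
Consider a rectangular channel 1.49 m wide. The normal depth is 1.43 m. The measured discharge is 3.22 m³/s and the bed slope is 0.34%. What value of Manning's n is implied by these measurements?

Flow area A = b·y = 1.49 × 1.43 = 2.131 m². Wetted perimeter P = b + 2y = 1.49 + 2×1.43 = 4.35 m.
Hydraulic radius R = A/P = 2.131/4.35 = 0.4898 m.
Rearranging Manning's equation: n = (1/Q) A R^(2/3) S^(1/2) = (1/3.22) × 2.131 × 0.4898^(2/3) × √0.0034 = 0.024.

n = 0.024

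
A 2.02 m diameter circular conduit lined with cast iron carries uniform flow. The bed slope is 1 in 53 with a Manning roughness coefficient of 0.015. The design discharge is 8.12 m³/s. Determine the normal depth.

Manning's equation rearranged: A R^(2/3) = nQ / (1·√S) = 0.015 × 8.12 / (√0.01887) = 0.8867.
At y = 0.756 m: A R^(2/3) = 0.6058 — short.
At y = 1.16 m: A R^(2/3) = 1.275 — over.
At y = 0.933 m: A R^(2/3) = 0.8862 — close enough.

y_n = 0.933 m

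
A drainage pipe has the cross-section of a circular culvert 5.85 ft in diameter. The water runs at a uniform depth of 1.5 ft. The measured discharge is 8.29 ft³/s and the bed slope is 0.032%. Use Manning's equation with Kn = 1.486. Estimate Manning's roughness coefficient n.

n = 0.016

For a circular section of diameter D = 5.85 ft at depth y = 1.5 ft, the central angle is θ = 2 arccos(1 − 2y/D) = 2.124 rad. Then A = (D²/8)(θ − sin θ) = 5.446 ft² and P = Dθ/2 = 6.212 ft.
Hydraulic radius R = A/P = 5.446/6.212 = 0.8766 ft.
Rearranging Manning's equation: n = (1.486/Q) A R^(2/3) S^(1/2) = (1.486/8.29) × 5.446 × 0.8766^(2/3) × √0.00032 = 0.016.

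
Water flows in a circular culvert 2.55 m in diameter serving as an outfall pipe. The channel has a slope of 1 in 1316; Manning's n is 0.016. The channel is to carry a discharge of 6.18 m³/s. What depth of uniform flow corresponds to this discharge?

Manning's equation rearranged: A R^(2/3) = nQ / (1·√S) = 0.016 × 6.18 / (√0.0007599) = 3.587.
Trying y = 2.34 m: A R^(2/3) = 4.058 — over.
Trying y = 1.47 m: A R^(2/3) = 2.388 — short.
Trying y = 1.98 m: A R^(2/3) = 3.586 — close enough.

y_n = 1.98 m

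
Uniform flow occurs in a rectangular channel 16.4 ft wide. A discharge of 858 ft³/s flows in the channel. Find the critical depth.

y_c = 4.4 ft

For a rectangular channel, critical depth y_c = (q²/g)^(1/3) where q = Q/b = 858/16.4 = 52.32 ft²/s.
So y_c = (52.32²/32.2)^(1/3) = 4.4 ft.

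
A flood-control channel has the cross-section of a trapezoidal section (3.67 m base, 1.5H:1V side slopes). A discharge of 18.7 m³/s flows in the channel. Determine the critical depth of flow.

y_c = 1.17 m

At critical depth, Q² T / (g A³) = 1, i.e. A³/T = Q²/g = 18.7²/9.81 = 35.65.
Try y = 1.46 m: A³/T = 77.8 — over.
Try y = 1.03 m: A³/T = 22.93 — short.
Try y = 1.17 m: A³/T = 35.61 — close enough.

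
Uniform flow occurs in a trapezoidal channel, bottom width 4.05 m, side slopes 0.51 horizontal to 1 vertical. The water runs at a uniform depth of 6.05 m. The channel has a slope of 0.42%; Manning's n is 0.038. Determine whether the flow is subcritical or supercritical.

With bottom width b = 4.05 m and side slope z = 0.51: A = (b + zy)y = (4.05 + 0.51×6.05)×6.05 = 43.17 m²; P = b + 2y√(1+z²) = 4.05 + 2×6.05×1.123 = 17.63 m.
Hydraulic radius R = A/P = 43.17/17.63 = 2.448 m.
V = (1/n) R^(2/3) √S = (1/0.038) × 2.448^(2/3) × √0.0042 = 3.098 m/s. Hydraulic depth D_h = A/T = 43.17/10.22 = 4.224 m.
Froude number Fr = V/√(g·D_h) = 3.098/√(9.81×4.224) = 0.481, which is less than 1, so the flow is subcritical.

subcritical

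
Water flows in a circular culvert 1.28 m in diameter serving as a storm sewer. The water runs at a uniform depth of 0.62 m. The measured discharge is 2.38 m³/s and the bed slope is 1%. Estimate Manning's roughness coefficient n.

For a circular section of diameter D = 1.28 m at depth y = 0.62 m, the central angle is θ = 2 arccos(1 − 2y/D) = 3.079 rad. Then A = (D²/8)(θ − sin θ) = 0.6178 m² and P = Dθ/2 = 1.971 m.
Hydraulic radius R = A/P = 0.6178/1.971 = 0.3135 m.
Rearranging Manning's equation: n = (1/Q) A R^(2/3) S^(1/2) = (1/2.38) × 0.6178 × 0.3135^(2/3) × √0.01 = 0.012.

n = 0.012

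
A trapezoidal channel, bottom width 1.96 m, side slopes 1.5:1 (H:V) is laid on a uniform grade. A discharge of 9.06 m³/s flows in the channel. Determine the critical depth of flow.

At critical depth, Q² T / (g A³) = 1, i.e. A³/T = Q²/g = 9.06²/9.81 = 8.367.
Trying y = 0.805 m: A³/T = 3.789 — short.
Trying y = 1 m: A³/T = 8.351 — close enough.

y_c = 1 m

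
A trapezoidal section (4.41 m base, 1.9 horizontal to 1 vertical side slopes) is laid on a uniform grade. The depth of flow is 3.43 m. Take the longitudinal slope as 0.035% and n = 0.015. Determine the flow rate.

With bottom width b = 4.41 m and side slope z = 1.9: A = (b + zy)y = (4.41 + 1.9×3.43)×3.43 = 37.48 m²; P = b + 2y√(1+z²) = 4.41 + 2×3.43×2.147 = 19.14 m.
Hydraulic radius R = A/P = 37.48/19.14 = 1.958 m.
Manning's equation: Q = (1/n) A R^(2/3) S^(1/2) = (1/0.015) × 37.48 × 1.958^(2/3) × 0.00035^(1/2) = 73.2 m³/s.

Q = 73.2 m³/s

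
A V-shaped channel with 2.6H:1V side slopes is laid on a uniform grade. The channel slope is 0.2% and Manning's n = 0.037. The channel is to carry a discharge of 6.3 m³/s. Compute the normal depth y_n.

y_n = 1.57 m

Manning's equation rearranged: A R^(2/3) = nQ / (1·√S) = 0.037 × 6.3 / (√0.002) = 5.212.
Try y = 1.31 m: A R^(2/3) = 3.214 — too small.
Try y = 1.57 m: A R^(2/3) = 5.209 — close enough.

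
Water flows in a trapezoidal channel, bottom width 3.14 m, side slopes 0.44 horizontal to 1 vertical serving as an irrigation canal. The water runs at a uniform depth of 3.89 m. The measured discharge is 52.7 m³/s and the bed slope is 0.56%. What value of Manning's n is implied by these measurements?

n = 0.037

With bottom width b = 3.14 m and side slope z = 0.44: A = (b + zy)y = (3.14 + 0.44×3.89)×3.89 = 18.87 m²; P = b + 2y√(1+z²) = 3.14 + 2×3.89×1.093 = 11.64 m.
Hydraulic radius R = A/P = 18.87/11.64 = 1.621 m.
Rearranging Manning's equation: n = (1/Q) A R^(2/3) S^(1/2) = (1/52.7) × 18.87 × 1.621^(2/3) × √0.0056 = 0.037.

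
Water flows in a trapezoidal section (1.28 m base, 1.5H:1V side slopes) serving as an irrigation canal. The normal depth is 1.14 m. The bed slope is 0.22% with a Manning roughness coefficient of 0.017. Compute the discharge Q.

With bottom width b = 1.28 m and side slope z = 1.5: A = (b + zy)y = (1.28 + 1.5×1.14)×1.14 = 3.409 m²; P = b + 2y√(1+z²) = 1.28 + 2×1.14×1.803 = 5.39 m.
Hydraulic radius R = A/P = 3.409/5.39 = 0.6324 m.
Manning's equation: Q = (1/n) A R^(2/3) S^(1/2) = (1/0.017) × 3.409 × 0.6324^(2/3) × 0.0022^(1/2) = 6.93 m³/s.

Q = 6.93 m³/s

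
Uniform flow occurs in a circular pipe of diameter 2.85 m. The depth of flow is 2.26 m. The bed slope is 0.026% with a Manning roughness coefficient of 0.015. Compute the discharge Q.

For a circular section of diameter D = 2.85 m at depth y = 2.26 m, the central angle is θ = 2 arccos(1 − 2y/D) = 4.394 rad. Then A = (D²/8)(θ − sin θ) = 5.425 m² and P = Dθ/2 = 6.261 m.
Hydraulic radius R = A/P = 5.425/6.261 = 0.8665 m.
Manning's equation: Q = (1/n) A R^(2/3) S^(1/2) = (1/0.015) × 5.425 × 0.8665^(2/3) × 0.00026^(1/2) = 5.3 m³/s.

Q = 5.3 m³/s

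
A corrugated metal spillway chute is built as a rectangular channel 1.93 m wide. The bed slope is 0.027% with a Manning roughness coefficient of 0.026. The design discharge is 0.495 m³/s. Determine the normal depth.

Manning's equation rearranged: A R^(2/3) = nQ / (1·√S) = 0.026 × 0.495 / (√0.00027) = 0.7832.
Try y = 0.612 m: A R^(2/3) = 0.6137 — short.
Try y = 0.793 m: A R^(2/3) = 0.8791 — over.
Try y = 0.729 m: A R^(2/3) = 0.7832 — close enough.

y_n = 0.729 m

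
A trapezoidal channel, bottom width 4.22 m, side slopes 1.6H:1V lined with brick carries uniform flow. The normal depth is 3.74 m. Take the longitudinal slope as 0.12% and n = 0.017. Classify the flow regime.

subcritical

With bottom width b = 4.22 m and side slope z = 1.6: A = (b + zy)y = (4.22 + 1.6×3.74)×3.74 = 38.16 m²; P = b + 2y√(1+z²) = 4.22 + 2×3.74×1.887 = 18.33 m.
Hydraulic radius R = A/P = 38.16/18.33 = 2.082 m.
V = (1/n) R^(2/3) √S = (1/0.017) × 2.082^(2/3) × √0.0012 = 3.322 m/s. Hydraulic depth D_h = A/T = 38.16/16.19 = 2.357 m.
Froude number Fr = V/√(g·D_h) = 3.322/√(9.81×2.357) = 0.691, which is less than 1, so the flow is subcritical.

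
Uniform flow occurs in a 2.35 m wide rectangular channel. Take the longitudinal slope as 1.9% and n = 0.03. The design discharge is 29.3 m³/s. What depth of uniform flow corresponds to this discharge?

Manning's equation rearranged: A R^(2/3) = nQ / (1·√S) = 0.03 × 29.3 / (√0.019) = 6.377.
Trying y = 3.54 m: A R^(2/3) = 7.652 — too large.
Trying y = 2.35 m: A R^(2/3) = 4.693 — too small.
Trying y = 3.03 m: A R^(2/3) = 6.373 — matches.

y_n = 3.03 m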